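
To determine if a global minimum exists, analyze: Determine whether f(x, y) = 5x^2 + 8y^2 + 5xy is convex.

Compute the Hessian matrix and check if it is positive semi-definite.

f(x,y) = 5x^2 + 8y^2 + 5xy
Hessian H = [[10, 5], [5, 16]]
trace(H) = 26, det(H) = 135
Eigenvalues: (26 +/- sqrt(136)) / 2 = 18.83, 7.169
Since both eigenvalues > 0, f is convex.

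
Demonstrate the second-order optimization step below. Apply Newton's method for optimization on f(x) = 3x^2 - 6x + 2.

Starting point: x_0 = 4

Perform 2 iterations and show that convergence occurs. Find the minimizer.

f(x) = 3x^2 - 6x + 2, f'(x) = 6x + (-6), f''(x) = 6
Step 1: f'(4) = 18, x_1 = 4 - 18/6 = 1
Step 2: f'(1) = 0, x_2 = 1 (converged)
Newton's method converges in 1 step for quadratics.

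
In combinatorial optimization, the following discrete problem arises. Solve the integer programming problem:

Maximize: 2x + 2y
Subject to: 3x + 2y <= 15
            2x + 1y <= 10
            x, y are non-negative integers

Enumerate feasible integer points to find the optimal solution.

Constraint 1: 3x + 2y <= 15
Constraint 2: 2x + 1y <= 10
Feasible x range (need y >= 0): 0 <= x <= min(15/3, 10/2) => x in {0, ..., 5}.
Enumerate feasible integer points row by row (the coefficient of y is 2 > 0, so for each x the largest feasible y gives the best value):
  x = 0: y <= min((15 - 3*0)/2, (10 - 2*0)/1) => y in {0, ..., 7}; best 2*0 + 2*7 = 14
  x = 1: y <= min((15 - 3*1)/2, (10 - 2*1)/1) => y in {0, ..., 6}; best 2*1 + 2*6 = 14
  x = 2: y <= min((15 - 3*2)/2, (10 - 2*2)/1) => y in {0, ..., 4}; best 2*2 + 2*4 = 12
  x = 3: y <= min((15 - 3*3)/2, (10 - 2*3)/1) => y in {0, ..., 3}; best 2*3 + 2*3 = 12
  x = 4: y <= min((15 - 3*4)/2, (10 - 2*4)/1) => y in {0, ..., 1}; best 2*4 + 2*1 = 10
  x = 5: y <= min((15 - 3*5)/2, (10 - 2*5)/1) => y in {0}; best 2*5 + 2*0 = 10
The maximum 2x + 2y = 14 is achieved at x = 0, y = 7.
(The same value 14 is also attained at (1, 6).)
Check: 3*0 + 2*7 = 14 <= 15 and 2*0 + 1*7 = 7 <= 10.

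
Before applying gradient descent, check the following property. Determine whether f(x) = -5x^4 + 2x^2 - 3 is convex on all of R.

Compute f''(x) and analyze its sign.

f(x) = -5x^4 + 2x^2 - 3
f'(x) = -20x^3 + 4x
f''(x) = -60x^2 + 4
f''(x) = -60x^2 + 4 -> -inf as |x| -> inf
Therefore, f is not globally convex on R.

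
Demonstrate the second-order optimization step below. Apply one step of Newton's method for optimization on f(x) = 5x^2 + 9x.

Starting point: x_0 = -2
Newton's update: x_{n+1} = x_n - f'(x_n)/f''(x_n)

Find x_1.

f(x) = 5x^2 + 9x
f'(x) = 10x + (9), f''(x) = 10
Newton step: x_1 = x_0 - f'(x_0)/f''(x_0)
f'(-2) = -11
x_1 = -2 - -11/10 = -9/10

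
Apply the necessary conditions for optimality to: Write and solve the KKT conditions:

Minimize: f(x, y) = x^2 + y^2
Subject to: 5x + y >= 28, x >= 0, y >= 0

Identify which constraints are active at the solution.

KKT conditions for min x^2 + y^2 s.t. 5x + 1y >= 28, x >= 0, y >= 0:
Stationarity: 2x = mu*5 + mu_x, 2y = mu*1 + mu_y, with mu, mu_x, mu_y >= 0
Complementary slackness: mu*(5x + y - 28) = 0, mu_x*x = 0, mu_y*y = 0
(0, 0) is infeasible (5*0 + 1*0 < 28), so if mu = 0 stationarity would force x = mu_x/2 >= 0, y = mu_y/2 >= 0 with mu_x*x = mu_y*y = 0, i.e. x = y = 0: contradiction. Hence mu > 0 and 5x + y = 28 is active.
Try x > 0, y > 0 (so mu_x = mu_y = 0): x = 5*mu/2, y = 1*mu/2
Substitute: 5*(5*mu/2) + 1*(1*mu/2) = 28
  mu*26/2 = 28 => mu = 28/13
x* = 70/13 > 0, y* = 14/13 > 0, consistent with mu_x = mu_y = 0.
f is convex and the constraints are linear, so this KKT point is the global minimum.
f* = 392/13
Active constraints: 5x + y >= 28 (holds with equality, mu = 28/13 > 0); x >= 0 and y >= 0 are inactive (mu_x = mu_y = 0).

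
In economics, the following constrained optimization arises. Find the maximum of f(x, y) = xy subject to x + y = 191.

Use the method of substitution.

Substitute y = 191 - x into f(x,y) = xy:
g(x) = x(191 - x) = 191x - x^2
g'(x) = 191 - 2x = 0  =>  x = 191/2
y = 191 - 191/2 = 191/2
Maximum value = (191/2) * (191/2) = 36481/4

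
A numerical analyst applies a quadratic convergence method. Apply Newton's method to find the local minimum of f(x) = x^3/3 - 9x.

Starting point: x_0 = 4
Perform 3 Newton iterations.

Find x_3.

f(x) = x^3/3 - 9x
f'(x) = x^2 - 9, f''(x) = 2x
Newton update: x_{n+1} = x_n - (x_n^2 - 9)/(2*x_n)
Step 1: x_0 = 4, f'=7, f''=8, x_1 = 25/8
Step 2: x_1 = 25/8, f'=49/64, f''=25/4, x_2 = 1201/400
Step 3: x_2 = 1201/400, f'=2401/160000, f''=1201/200, x_3 = 2882401/960800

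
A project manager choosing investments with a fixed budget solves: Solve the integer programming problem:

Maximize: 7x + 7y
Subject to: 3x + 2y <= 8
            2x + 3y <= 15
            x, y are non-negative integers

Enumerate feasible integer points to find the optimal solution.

Constraint 1: 3x + 2y <= 8
Constraint 2: 2x + 3y <= 15
Feasible x range (need y >= 0): 0 <= x <= min(8/3, 15/2) => x in {0, ..., 2}.
Enumerate feasible integer points row by row (the coefficient of y is 7 > 0, so for each x the largest feasible y gives the best value):
  x = 0: y <= min((8 - 3*0)/2, (15 - 2*0)/3) => y in {0, ..., 4}; best 7*0 + 7*4 = 28
  x = 1: y <= min((8 - 3*1)/2, (15 - 2*1)/3) => y in {0, ..., 2}; best 7*1 + 7*2 = 21
  x = 2: y <= min((8 - 3*2)/2, (15 - 2*2)/3) => y in {0, ..., 1}; best 7*2 + 7*1 = 21
The maximum 7x + 7y = 28 is achieved at x = 0, y = 4.
Check: 3*0 + 2*4 = 8 <= 8 and 2*0 + 3*4 = 12 <= 15.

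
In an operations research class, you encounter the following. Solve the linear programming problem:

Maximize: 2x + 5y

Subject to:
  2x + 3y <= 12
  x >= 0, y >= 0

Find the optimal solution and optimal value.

The feasible region has vertices at [(0, 0), (6, 0), (0, 4)].
Checking objective 2x + 5y at each vertex:
  (0, 0): 2*0 + 5*0 = 0
  (6, 0): 2*6 + 5*0 = 12
  (0, 4): 2*0 + 5*4 = 20
Maximum is 20 at (0, 4).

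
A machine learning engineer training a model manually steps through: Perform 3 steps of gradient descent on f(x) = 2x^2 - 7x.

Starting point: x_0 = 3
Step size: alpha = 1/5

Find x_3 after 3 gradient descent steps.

f(x) = 2x^2 - 7x, f'(x) = 4x + (-7)
Step 1: f'(3) = 5, x_1 = 3 - 1/5 * 5 = 2
Step 2: f'(2) = 1, x_2 = 2 - 1/5 * 1 = 9/5
Step 3: f'(9/5) = 1/5, x_3 = 9/5 - 1/5 * 1/5 = 44/25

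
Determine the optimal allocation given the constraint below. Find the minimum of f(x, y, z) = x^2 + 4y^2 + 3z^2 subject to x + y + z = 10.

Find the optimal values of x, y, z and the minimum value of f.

Using Lagrange multipliers on f = x^2 + 4y^2 + 3z^2 with constraint x + y + z = 10:
Conditions: 2*1*x = lambda, 2*4*y = lambda, 2*3*z = lambda
So x = lambda/2, y = lambda/8, z = lambda/6
Substituting into constraint: lambda * (19/24) = 10
lambda = 240/19
x = 120/19, y = 30/19, z = 40/19
Minimum value = 1200/19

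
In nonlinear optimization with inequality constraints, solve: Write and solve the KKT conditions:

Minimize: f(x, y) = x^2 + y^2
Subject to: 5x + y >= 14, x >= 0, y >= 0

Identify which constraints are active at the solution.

KKT conditions for min x^2 + y^2 s.t. 5x + 1y >= 14, x >= 0, y >= 0:
Stationarity: 2x = mu*5 + mu_x, 2y = mu*1 + mu_y, with mu, mu_x, mu_y >= 0
Complementary slackness: mu*(5x + y - 14) = 0, mu_x*x = 0, mu_y*y = 0
(0, 0) is infeasible (5*0 + 1*0 < 14), so if mu = 0 stationarity would force x = mu_x/2 >= 0, y = mu_y/2 >= 0 with mu_x*x = mu_y*y = 0, i.e. x = y = 0: contradiction. Hence mu > 0 and 5x + y = 14 is active.
Try x > 0, y > 0 (so mu_x = mu_y = 0): x = 5*mu/2, y = 1*mu/2
Substitute: 5*(5*mu/2) + 1*(1*mu/2) = 14
  mu*26/2 = 14 => mu = 14/13
x* = 35/13 > 0, y* = 7/13 > 0, consistent with mu_x = mu_y = 0.
f is convex and the constraints are linear, so this KKT point is the global minimum.
f* = 98/13
Active constraints: 5x + y >= 14 (holds with equality, mu = 14/13 > 0); x >= 0 and y >= 0 are inactive (mu_x = mu_y = 0).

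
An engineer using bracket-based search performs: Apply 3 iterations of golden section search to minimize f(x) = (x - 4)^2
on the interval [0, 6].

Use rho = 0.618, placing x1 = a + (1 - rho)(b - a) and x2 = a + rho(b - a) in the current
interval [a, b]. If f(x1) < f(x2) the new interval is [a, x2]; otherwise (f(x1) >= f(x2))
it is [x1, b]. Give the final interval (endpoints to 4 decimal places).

Golden section search for min of f(x) = (x - 4)^2 on [0, 6].
Each step: x1 = a + (1 - rho)(b - a), x2 = a + rho(b - a); if f(x1) < f(x2) keep [a, x2], otherwise keep [x1, b].
Step 1: [0.0000, 6.0000], x1=2.2920 (f=2.9173), x2=3.7080 (f=0.0853); f(x1) > f(x2) => keep [2.2920, 6.0000]
Step 2: [2.2920, 6.0000], x1=3.7085 (f=0.0850), x2=4.5835 (f=0.3405); f(x1) < f(x2) => keep [2.2920, 4.5835]
Step 3: [2.2920, 4.5835], x1=3.1674 (f=0.6933), x2=3.7082 (f=0.0852); f(x1) > f(x2) => keep [3.1674, 4.5835]
Final interval: [3.1674, 4.5835]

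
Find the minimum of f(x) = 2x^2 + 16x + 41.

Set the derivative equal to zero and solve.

f(x) = 2x^2 + 16x + 41
f'(x) = 4x + (16) = 0
x = -16/4 = -4
f(-4) = 9
Since f''(x) = 4 > 0, this is a minimum.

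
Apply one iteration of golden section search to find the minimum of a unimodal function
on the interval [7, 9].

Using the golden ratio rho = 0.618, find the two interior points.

Golden section search on [7, 9].
Golden ratio rho = 0.618 (approx).
Interior points:
  x_1 = 7 + (1-0.618)*2 = 7.7640
  x_2 = 7 + 0.618*2 = 8.2360
Compare f(x_1) and f(x_2) to determine which subinterval to keep.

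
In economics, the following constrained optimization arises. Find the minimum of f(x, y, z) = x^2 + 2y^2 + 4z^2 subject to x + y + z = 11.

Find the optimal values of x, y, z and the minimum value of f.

Using Lagrange multipliers on f = x^2 + 2y^2 + 4z^2 with constraint x + y + z = 11:
Conditions: 2*1*x = lambda, 2*2*y = lambda, 2*4*z = lambda
So x = lambda/2, y = lambda/4, z = lambda/8
Substituting into constraint: lambda * (7/8) = 11
lambda = 88/7
x = 44/7, y = 22/7, z = 11/7
Minimum value = 484/7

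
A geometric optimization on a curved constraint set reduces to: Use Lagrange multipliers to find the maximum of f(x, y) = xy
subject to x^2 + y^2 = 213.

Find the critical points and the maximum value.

Lagrange conditions: y = 2*lambda*x and x = 2*lambda*y
If x = 0 then y = 0, violating the constraint, so x, y != 0.
Dividing: y/x = x/y => x^2 = y^2 => y = x or y = -x
Constraint: 2x^2 = 213 => x^2 = 213/2 => x = +/-sqrt(213/2)
Critical points: (sqrt(213/2), sqrt(213/2)), (-sqrt(213/2), -sqrt(213/2)), (sqrt(213/2), -sqrt(213/2)), (-sqrt(213/2), sqrt(213/2))
  y = x:  xy = x^2 = 213/2  at (sqrt(213/2), sqrt(213/2)) and (-sqrt(213/2), -sqrt(213/2))
  y = -x: xy = -x^2 = -213/2 at (sqrt(213/2), -sqrt(213/2)) and (-sqrt(213/2), sqrt(213/2))
Maximum xy = 213/2 at (sqrt(213/2), sqrt(213/2)) and (-sqrt(213/2), -sqrt(213/2))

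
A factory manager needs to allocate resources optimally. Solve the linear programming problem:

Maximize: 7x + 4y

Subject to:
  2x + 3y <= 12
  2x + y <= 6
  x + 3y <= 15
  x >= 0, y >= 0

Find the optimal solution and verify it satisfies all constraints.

Feasible vertices: (0, 0), (0, 4), (3/2, 3), (3, 0)
Objective 7x + 4y at each vertex:
  (0, 0): 0
  (0, 4): 16
  (3/2, 3): 45/2
  (3, 0): 21
Maximum is 45/2 at (3/2, 3).
Verify constraints at (x, y) = (3/2, 3):
  2*(3/2) + 3*3 = 12 <= 12 (active)
  2*(3/2) + 1*3 = 6 <= 6 (active)
  1*(3/2) + 3*3 = 21/2 <= 15
  x = 3/2 >= 0, y = 3 >= 0. All constraints satisfied.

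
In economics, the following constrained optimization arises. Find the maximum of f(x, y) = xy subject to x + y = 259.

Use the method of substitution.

Substitute y = 259 - x into f(x,y) = xy:
g(x) = x(259 - x) = 259x - x^2
g'(x) = 259 - 2x = 0  =>  x = 259/2
y = 259 - 259/2 = 259/2
Maximum value = (259/2) * (259/2) = 67081/4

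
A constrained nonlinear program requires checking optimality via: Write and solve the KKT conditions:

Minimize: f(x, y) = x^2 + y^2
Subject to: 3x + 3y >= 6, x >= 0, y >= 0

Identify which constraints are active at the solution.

KKT conditions for min x^2 + y^2 s.t. 3x + 3y >= 6, x >= 0, y >= 0:
Stationarity: 2x = mu*3 + mu_x, 2y = mu*3 + mu_y, with mu, mu_x, mu_y >= 0
Complementary slackness: mu*(3x + 3y - 6) = 0, mu_x*x = 0, mu_y*y = 0
(0, 0) is infeasible (3*0 + 3*0 < 6), so if mu = 0 stationarity would force x = mu_x/2 >= 0, y = mu_y/2 >= 0 with mu_x*x = mu_y*y = 0, i.e. x = y = 0: contradiction. Hence mu > 0 and 3x + 3y = 6 is active.
Try x > 0, y > 0 (so mu_x = mu_y = 0): x = 3*mu/2, y = 3*mu/2
Substitute: 3*(3*mu/2) + 3*(3*mu/2) = 6
  mu*18/2 = 6 => mu = 2/3
x* = 1 > 0, y* = 1 > 0, consistent with mu_x = mu_y = 0.
f is convex and the constraints are linear, so this KKT point is the global minimum.
f* = 2
Active constraints: 3x + 3y >= 6 (holds with equality, mu = 2/3 > 0); x >= 0 and y >= 0 are inactive (mu_x = mu_y = 0).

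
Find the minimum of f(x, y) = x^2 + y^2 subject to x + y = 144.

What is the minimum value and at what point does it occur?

Substitute y = 144 - x into f(x,y) = x^2 + y^2:
g(x) = x^2 + (144 - x)^2 = 2x^2 - 288x + 20736
g'(x) = 4x - 288 = 0  =>  x = 72
y = 144 - 72 = 72
Minimum value = 72^2 + 72^2 = 10368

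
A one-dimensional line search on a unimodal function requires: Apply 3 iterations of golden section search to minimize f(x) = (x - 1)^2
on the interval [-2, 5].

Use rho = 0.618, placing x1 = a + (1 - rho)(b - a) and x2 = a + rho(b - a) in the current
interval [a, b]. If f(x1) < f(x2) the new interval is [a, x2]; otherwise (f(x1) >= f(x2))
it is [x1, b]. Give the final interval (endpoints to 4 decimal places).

Golden section search for min of f(x) = (x - 1)^2 on [-2, 5].
Each step: x1 = a + (1 - rho)(b - a), x2 = a + rho(b - a); if f(x1) < f(x2) keep [a, x2], otherwise keep [x1, b].
Step 1: [-2.0000, 5.0000], x1=0.6740 (f=0.1063), x2=2.3260 (f=1.7583); f(x1) < f(x2) => keep [-2.0000, 2.3260]
Step 2: [-2.0000, 2.3260], x1=-0.3475 (f=1.8157), x2=0.6735 (f=0.1066); f(x1) > f(x2) => keep [-0.3475, 2.3260]
Step 3: [-0.3475, 2.3260], x1=0.6738 (f=0.1064), x2=1.3047 (f=0.0929); f(x1) > f(x2) => keep [0.6738, 2.3260]
Final interval: [0.6738, 2.3260]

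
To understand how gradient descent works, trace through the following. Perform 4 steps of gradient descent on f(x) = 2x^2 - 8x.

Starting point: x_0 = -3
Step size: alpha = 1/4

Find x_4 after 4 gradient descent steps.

f(x) = 2x^2 - 8x, f'(x) = 4x + (-8)
Step 1: f'(-3) = -20, x_1 = -3 - 1/4 * -20 = 2
Step 2: f'(2) = 0, x_2 = 2 - 1/4 * 0 = 2
Step 3: f'(2) = 0, x_3 = 2 - 1/4 * 0 = 2
Step 4: f'(2) = 0, x_4 = 2 - 1/4 * 0 = 2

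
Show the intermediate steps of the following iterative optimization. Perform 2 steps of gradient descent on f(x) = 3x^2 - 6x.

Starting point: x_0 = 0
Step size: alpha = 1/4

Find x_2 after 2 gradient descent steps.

f(x) = 3x^2 - 6x, f'(x) = 6x + (-6)
Step 1: f'(0) = -6, x_1 = 0 - 1/4 * -6 = 3/2
Step 2: f'(3/2) = 3, x_2 = 3/2 - 1/4 * 3 = 3/4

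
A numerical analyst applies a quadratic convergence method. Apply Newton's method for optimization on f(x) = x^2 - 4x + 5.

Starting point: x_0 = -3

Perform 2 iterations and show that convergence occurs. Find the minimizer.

f(x) = x^2 - 4x + 5, f'(x) = 2x + (-4), f''(x) = 2
Step 1: f'(-3) = -10, x_1 = -3 - -10/2 = 2
Step 2: f'(2) = 0, x_2 = 2 (converged)
Newton's method converges in 1 step for quadratics.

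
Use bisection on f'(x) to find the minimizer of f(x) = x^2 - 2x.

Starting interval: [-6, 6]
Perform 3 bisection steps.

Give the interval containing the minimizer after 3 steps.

Finding critical point of f(x) = x^2 - 2x using bisection on f'(x) = 2x + -2.
f'(x) = 0 when x = 1.
Starting interval: [-6, 6]
Step 1: mid = 0, f'(mid) = -2, new interval = [0, 6]
Step 2: mid = 3, f'(mid) = 4, new interval = [0, 3]
Step 3: mid = 3/2, f'(mid) = 1, new interval = [0, 3/2]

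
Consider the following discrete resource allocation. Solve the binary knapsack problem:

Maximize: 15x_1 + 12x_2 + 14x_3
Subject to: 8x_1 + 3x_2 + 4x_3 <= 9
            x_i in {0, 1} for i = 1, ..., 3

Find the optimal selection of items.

Items: item 1 (v=15, w=8), item 2 (v=12, w=3), item 3 (v=14, w=4)
Capacity: 9
Checking all 8 subsets (w = total weight, v = total value):
  {}: w = 0, v = 0
  {1}: w = 8, v = 15
  {2}: w = 3, v = 12
  {3}: w = 4, v = 14
  {1, 2}: w = 11 > 9, infeasible
  {1, 3}: w = 12 > 9, infeasible
  {2, 3}: w = 7, v = 26
  {1, 2, 3}: w = 15 > 9, infeasible
Best feasible subset: items [2, 3]
Total weight: 7 <= 9, total value: 26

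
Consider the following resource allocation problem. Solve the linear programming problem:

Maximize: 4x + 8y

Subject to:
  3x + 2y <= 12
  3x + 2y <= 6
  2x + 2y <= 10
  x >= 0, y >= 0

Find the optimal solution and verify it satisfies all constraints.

Feasible vertices: (0, 0), (0, 3), (2, 0)
Objective 4x + 8y at each vertex:
  (0, 0): 0
  (0, 3): 24
  (2, 0): 8
Maximum is 24 at (0, 3).
Verify constraints at (x, y) = (0, 3):
  3*0 + 2*3 = 6 <= 12
  3*0 + 2*3 = 6 <= 6 (active)
  2*0 + 2*3 = 6 <= 10
  x = 0 >= 0, y = 3 >= 0. All constraints satisfied.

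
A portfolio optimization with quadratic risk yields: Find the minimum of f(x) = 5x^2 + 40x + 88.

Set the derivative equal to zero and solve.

f(x) = 5x^2 + 40x + 88
f'(x) = 10x + (40) = 0
x = -40/10 = -4
f(-4) = 8
Since f''(x) = 10 > 0, this is a minimum.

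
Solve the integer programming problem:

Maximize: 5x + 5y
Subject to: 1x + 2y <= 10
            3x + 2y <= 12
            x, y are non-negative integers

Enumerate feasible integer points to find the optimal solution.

Constraint 1: 1x + 2y <= 10
Constraint 2: 3x + 2y <= 12
Feasible x range (need y >= 0): 0 <= x <= min(10/1, 12/3) => x in {0, ..., 4}.
Enumerate feasible integer points row by row (the coefficient of y is 5 > 0, so for each x the largest feasible y gives the best value):
  x = 0: y <= min((10 - 1*0)/2, (12 - 3*0)/2) => y in {0, ..., 5}; best 5*0 + 5*5 = 25
  x = 1: y <= min((10 - 1*1)/2, (12 - 3*1)/2) => y in {0, ..., 4}; best 5*1 + 5*4 = 25
  x = 2: y <= min((10 - 1*2)/2, (12 - 3*2)/2) => y in {0, ..., 3}; best 5*2 + 5*3 = 25
  x = 3: y <= min((10 - 1*3)/2, (12 - 3*3)/2) => y in {0, ..., 1}; best 5*3 + 5*1 = 20
  x = 4: y <= min((10 - 1*4)/2, (12 - 3*4)/2) => y in {0}; best 5*4 + 5*0 = 20
The maximum 5x + 5y = 25 is achieved at x = 0, y = 5.
(The same value 25 is also attained at (1, 4), (2, 3).)
Check: 1*0 + 2*5 = 10 <= 10 and 3*0 + 2*5 = 10 <= 12.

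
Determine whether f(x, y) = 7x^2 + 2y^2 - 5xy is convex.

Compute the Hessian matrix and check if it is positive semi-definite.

f(x,y) = 7x^2 + 2y^2 - 5xy
Hessian H = [[14, -5], [-5, 4]]
trace(H) = 18, det(H) = 31
Eigenvalues: (18 +/- sqrt(200)) / 2 = 16.07, 1.929
Since both eigenvalues > 0, f is convex.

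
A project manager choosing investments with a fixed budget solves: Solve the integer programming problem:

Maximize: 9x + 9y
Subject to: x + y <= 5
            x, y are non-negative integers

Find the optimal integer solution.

Objective: 9x + 9y, constraint: x + y <= 5
Coefficient of x is 9 >= coefficient of y is 9, so allocate the entire budget to x.
Optimal: x = 5, y = 0, value = 45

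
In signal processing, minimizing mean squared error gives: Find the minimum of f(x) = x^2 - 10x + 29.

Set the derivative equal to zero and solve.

f(x) = x^2 - 10x + 29
f'(x) = 2x + (-10) = 0
x = 10/2 = 5
f(5) = 4
Since f''(x) = 2 > 0, this is a minimum.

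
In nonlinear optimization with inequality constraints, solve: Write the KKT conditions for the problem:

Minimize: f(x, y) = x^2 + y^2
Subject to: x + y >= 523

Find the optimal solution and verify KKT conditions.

KKT conditions for min x^2 + y^2 s.t. x + y >= 523:
Stationarity: 2x = mu, 2y = mu
So x = y = mu/2.
Complementary slackness: mu*(x + y - 523) = 0
Primal feasibility: x + y >= 523; dual feasibility: mu >= 0
If mu = 0 then x = y = 0, but 0 + 0 < 523 is infeasible, so the constraint is active.
Constraint active: x + y = 2*(mu/2) = 523 => mu = 523
x = y = 523/2, f = 273529/2
Verify: stationarity 2*(523/2) = 523 = mu; primal 523/2 + 523/2 = 523 >= 523; dual mu = 523 >= 0; complementary slackness 523*(523 - 523) = 0. All KKT conditions hold.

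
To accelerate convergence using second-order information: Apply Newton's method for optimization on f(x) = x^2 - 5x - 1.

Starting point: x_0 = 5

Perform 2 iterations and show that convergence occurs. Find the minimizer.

f(x) = x^2 - 5x - 1, f'(x) = 2x + (-5), f''(x) = 2
Step 1: f'(5) = 5, x_1 = 5 - 5/2 = 5/2
Step 2: f'(5/2) = 0, x_2 = 5/2 (converged)
Newton's method converges in 1 step for quadratics.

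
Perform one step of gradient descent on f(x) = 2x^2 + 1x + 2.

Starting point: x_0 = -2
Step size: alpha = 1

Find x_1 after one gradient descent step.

f(x) = 2x^2 + 1x + 2
f'(x) = 4x + 1
f'(-2) = 4*-2 + (1) = -7
x_1 = x_0 - alpha * f'(x_0) = -2 - 1 * -7 = 5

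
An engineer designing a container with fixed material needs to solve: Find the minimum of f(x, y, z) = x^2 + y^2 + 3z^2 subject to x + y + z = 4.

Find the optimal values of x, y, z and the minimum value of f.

Using Lagrange multipliers on f = x^2 + y^2 + 3z^2 with constraint x + y + z = 4:
Conditions: 2*1*x = lambda, 2*1*y = lambda, 2*3*z = lambda
So x = lambda/2, y = lambda/2, z = lambda/6
Substituting into constraint: lambda * (7/6) = 4
lambda = 24/7
x = 12/7, y = 12/7, z = 4/7
Minimum value = 48/7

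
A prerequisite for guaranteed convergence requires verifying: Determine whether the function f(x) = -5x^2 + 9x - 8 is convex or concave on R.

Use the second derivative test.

f(x) = -5x^2 + 9x - 8
f'(x) = -10x + 9
f''(x) = -10
Since f''(x) = -10 < 0 for all x, f is concave on R.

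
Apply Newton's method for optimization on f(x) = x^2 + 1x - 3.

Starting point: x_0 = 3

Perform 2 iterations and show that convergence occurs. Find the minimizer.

f(x) = x^2 + 1x - 3, f'(x) = 2x + (1), f''(x) = 2
Step 1: f'(3) = 7, x_1 = 3 - 7/2 = -1/2
Step 2: f'(-1/2) = 0, x_2 = -1/2 (converged)
Newton's method converges in 1 step for quadratics.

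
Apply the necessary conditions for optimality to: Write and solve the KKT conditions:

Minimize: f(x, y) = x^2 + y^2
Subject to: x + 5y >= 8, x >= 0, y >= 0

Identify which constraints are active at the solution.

KKT conditions for min x^2 + y^2 s.t. 1x + 5y >= 8, x >= 0, y >= 0:
Stationarity: 2x = mu*1 + mu_x, 2y = mu*5 + mu_y, with mu, mu_x, mu_y >= 0
Complementary slackness: mu*(x + 5y - 8) = 0, mu_x*x = 0, mu_y*y = 0
(0, 0) is infeasible (1*0 + 5*0 < 8), so if mu = 0 stationarity would force x = mu_x/2 >= 0, y = mu_y/2 >= 0 with mu_x*x = mu_y*y = 0, i.e. x = y = 0: contradiction. Hence mu > 0 and x + 5y = 8 is active.
Try x > 0, y > 0 (so mu_x = mu_y = 0): x = 1*mu/2, y = 5*mu/2
Substitute: 1*(1*mu/2) + 5*(5*mu/2) = 8
  mu*26/2 = 8 => mu = 8/13
x* = 4/13 > 0, y* = 20/13 > 0, consistent with mu_x = mu_y = 0.
f is convex and the constraints are linear, so this KKT point is the global minimum.
f* = 32/13
Active constraints: x + 5y >= 8 (holds with equality, mu = 8/13 > 0); x >= 0 and y >= 0 are inactive (mu_x = mu_y = 0).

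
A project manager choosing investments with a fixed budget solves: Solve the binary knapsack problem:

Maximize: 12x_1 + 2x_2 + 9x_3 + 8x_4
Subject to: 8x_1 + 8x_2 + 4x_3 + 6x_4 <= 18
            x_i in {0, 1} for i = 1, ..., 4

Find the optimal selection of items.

Items: item 1 (v=12, w=8), item 2 (v=2, w=8), item 3 (v=9, w=4), item 4 (v=8, w=6)
Capacity: 18
Checking all 16 subsets (w = total weight, v = total value):
  {}: w = 0, v = 0
  {1}: w = 8, v = 12
  {2}: w = 8, v = 2
  {3}: w = 4, v = 9
  {4}: w = 6, v = 8
  {1, 2}: w = 16, v = 14
  {1, 3}: w = 12, v = 21
  {1, 4}: w = 14, v = 20
  {2, 3}: w = 12, v = 11
  {2, 4}: w = 14, v = 10
  {3, 4}: w = 10, v = 17
  {1, 2, 3}: w = 20 > 18, infeasible
  {1, 2, 4}: w = 22 > 18, infeasible
  {1, 3, 4}: w = 18, v = 29
  {2, 3, 4}: w = 18, v = 19
  {1, 2, 3, 4}: w = 26 > 18, infeasible
Best feasible subset: items [1, 3, 4]
Total weight: 18 <= 18, total value: 29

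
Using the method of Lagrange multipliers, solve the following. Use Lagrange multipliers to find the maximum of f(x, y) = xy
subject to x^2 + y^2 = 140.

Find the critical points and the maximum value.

Lagrange conditions: y = 2*lambda*x and x = 2*lambda*y
If x = 0 then y = 0, violating the constraint, so x, y != 0.
Dividing: y/x = x/y => x^2 = y^2 => y = x or y = -x
Constraint: 2x^2 = 140 => x^2 = 70 => x = +/-sqrt(70)
Critical points: (sqrt(70), sqrt(70)), (-sqrt(70), -sqrt(70)), (sqrt(70), -sqrt(70)), (-sqrt(70), sqrt(70))
  y = x:  xy = x^2 = 70  at (sqrt(70), sqrt(70)) and (-sqrt(70), -sqrt(70))
  y = -x: xy = -x^2 = -70 at (sqrt(70), -sqrt(70)) and (-sqrt(70), sqrt(70))
Maximum xy = 70 at (sqrt(70), sqrt(70)) and (-sqrt(70), -sqrt(70))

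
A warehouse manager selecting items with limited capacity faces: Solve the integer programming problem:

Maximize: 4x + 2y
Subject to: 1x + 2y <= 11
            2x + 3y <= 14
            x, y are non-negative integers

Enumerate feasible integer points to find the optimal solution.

Constraint 1: 1x + 2y <= 11
Constraint 2: 2x + 3y <= 14
Feasible x range (need y >= 0): 0 <= x <= min(11/1, 14/2) => x in {0, ..., 7}.
Enumerate feasible integer points row by row (the coefficient of y is 2 > 0, so for each x the largest feasible y gives the best value):
  x = 0: y <= min((11 - 1*0)/2, (14 - 2*0)/3) => y in {0, ..., 4}; best 4*0 + 2*4 = 8
  x = 1: y <= min((11 - 1*1)/2, (14 - 2*1)/3) => y in {0, ..., 4}; best 4*1 + 2*4 = 12
  x = 2: y <= min((11 - 1*2)/2, (14 - 2*2)/3) => y in {0, ..., 3}; best 4*2 + 2*3 = 14
  x = 3: y <= min((11 - 1*3)/2, (14 - 2*3)/3) => y in {0, ..., 2}; best 4*3 + 2*2 = 16
  x = 4: y <= min((11 - 1*4)/2, (14 - 2*4)/3) => y in {0, ..., 2}; best 4*4 + 2*2 = 20
  x = 5: y <= min((11 - 1*5)/2, (14 - 2*5)/3) => y in {0, ..., 1}; best 4*5 + 2*1 = 22
  x = 6: y <= min((11 - 1*6)/2, (14 - 2*6)/3) => y in {0}; best 4*6 + 2*0 = 24
  x = 7: y <= min((11 - 1*7)/2, (14 - 2*7)/3) => y in {0}; best 4*7 + 2*0 = 28
The maximum 4x + 2y = 28 is achieved at x = 7, y = 0.
Check: 1*7 + 2*0 = 7 <= 11 and 2*7 + 3*0 = 14 <= 14.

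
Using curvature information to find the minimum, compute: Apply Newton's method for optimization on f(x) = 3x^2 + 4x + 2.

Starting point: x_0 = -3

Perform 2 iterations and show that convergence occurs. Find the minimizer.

f(x) = 3x^2 + 4x + 2, f'(x) = 6x + (4), f''(x) = 6
Step 1: f'(-3) = -14, x_1 = -3 - -14/6 = -2/3
Step 2: f'(-2/3) = 0, x_2 = -2/3 (converged)
Newton's method converges in 1 step for quadratics.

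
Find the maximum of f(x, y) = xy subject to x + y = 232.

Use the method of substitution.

Substitute y = 232 - x into f(x,y) = xy:
g(x) = x(232 - x) = 232x - x^2
g'(x) = 232 - 2x = 0  =>  x = 116
y = 232 - 116 = 116
Maximum value = 116 * 116 = 13456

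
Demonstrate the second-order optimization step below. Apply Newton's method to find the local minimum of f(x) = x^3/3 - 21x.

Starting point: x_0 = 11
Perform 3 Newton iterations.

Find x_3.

f(x) = x^3/3 - 21x
f'(x) = x^2 - 21, f''(x) = 2x
Newton update: x_{n+1} = x_n - (x_n^2 - 21)/(2*x_n)
Step 1: x_0 = 11, f'=100, f''=22, x_1 = 71/11
Step 2: x_1 = 71/11, f'=2500/121, f''=142/11, x_2 = 3791/781
Step 3: x_2 = 3791/781, f'=1562500/609961, f''=7582/781, x_3 = 13590431/2960771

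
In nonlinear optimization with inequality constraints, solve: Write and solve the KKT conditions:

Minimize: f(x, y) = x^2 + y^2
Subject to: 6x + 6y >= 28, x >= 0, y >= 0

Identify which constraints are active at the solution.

KKT conditions for min x^2 + y^2 s.t. 6x + 6y >= 28, x >= 0, y >= 0:
Stationarity: 2x = mu*6 + mu_x, 2y = mu*6 + mu_y, with mu, mu_x, mu_y >= 0
Complementary slackness: mu*(6x + 6y - 28) = 0, mu_x*x = 0, mu_y*y = 0
(0, 0) is infeasible (6*0 + 6*0 < 28), so if mu = 0 stationarity would force x = mu_x/2 >= 0, y = mu_y/2 >= 0 with mu_x*x = mu_y*y = 0, i.e. x = y = 0: contradiction. Hence mu > 0 and 6x + 6y = 28 is active.
Try x > 0, y > 0 (so mu_x = mu_y = 0): x = 6*mu/2, y = 6*mu/2
Substitute: 6*(6*mu/2) + 6*(6*mu/2) = 28
  mu*72/2 = 28 => mu = 7/9
x* = 7/3 > 0, y* = 7/3 > 0, consistent with mu_x = mu_y = 0.
f is convex and the constraints are linear, so this KKT point is the global minimum.
f* = 98/9
Active constraints: 6x + 6y >= 28 (holds with equality, mu = 7/9 > 0); x >= 0 and y >= 0 are inactive (mu_x = mu_y = 0).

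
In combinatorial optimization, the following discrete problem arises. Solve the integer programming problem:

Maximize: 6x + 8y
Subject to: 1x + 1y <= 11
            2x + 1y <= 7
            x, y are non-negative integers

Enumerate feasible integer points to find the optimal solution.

Constraint 1: 1x + 1y <= 11
Constraint 2: 2x + 1y <= 7
Feasible x range (need y >= 0): 0 <= x <= min(11/1, 7/2) => x in {0, ..., 3}.
Enumerate feasible integer points row by row (the coefficient of y is 8 > 0, so for each x the largest feasible y gives the best value):
  x = 0: y <= min((11 - 1*0)/1, (7 - 2*0)/1) => y in {0, ..., 7}; best 6*0 + 8*7 = 56
  x = 1: y <= min((11 - 1*1)/1, (7 - 2*1)/1) => y in {0, ..., 5}; best 6*1 + 8*5 = 46
  x = 2: y <= min((11 - 1*2)/1, (7 - 2*2)/1) => y in {0, ..., 3}; best 6*2 + 8*3 = 36
  x = 3: y <= min((11 - 1*3)/1, (7 - 2*3)/1) => y in {0, ..., 1}; best 6*3 + 8*1 = 26
The maximum 6x + 8y = 56 is achieved at x = 0, y = 7.
Check: 1*0 + 1*7 = 7 <= 11 and 2*0 + 1*7 = 7 <= 7.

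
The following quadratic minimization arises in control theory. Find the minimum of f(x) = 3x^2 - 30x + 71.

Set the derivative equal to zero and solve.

f(x) = 3x^2 - 30x + 71
f'(x) = 6x + (-30) = 0
x = 30/6 = 5
f(5) = -4
Since f''(x) = 6 > 0, this is a minimum.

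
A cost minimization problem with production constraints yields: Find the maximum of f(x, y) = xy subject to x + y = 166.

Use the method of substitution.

Substitute y = 166 - x into f(x,y) = xy:
g(x) = x(166 - x) = 166x - x^2
g'(x) = 166 - 2x = 0  =>  x = 83
y = 166 - 83 = 83
Maximum value = 83 * 83 = 6889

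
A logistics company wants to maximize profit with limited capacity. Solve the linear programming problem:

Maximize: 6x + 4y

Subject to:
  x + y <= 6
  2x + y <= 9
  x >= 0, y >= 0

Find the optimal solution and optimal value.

Feasible vertices: (0, 0), (0, 6), (3, 3), (9/2, 0)
Objective 6x + 4y at each:
  (0, 0): 0
  (0, 6): 24
  (3, 3): 30
  (9/2, 0): 27
Maximum is 30 at (3, 3).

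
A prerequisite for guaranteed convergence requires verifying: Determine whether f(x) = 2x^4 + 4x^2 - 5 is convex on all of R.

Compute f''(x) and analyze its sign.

f(x) = 2x^4 + 4x^2 - 5
f'(x) = 8x^3 + 8x
f''(x) = 24x^2 + 8
f''(x) = 24x^2 + 8 >= 8 > 0 for all x
Therefore, f is convex on R.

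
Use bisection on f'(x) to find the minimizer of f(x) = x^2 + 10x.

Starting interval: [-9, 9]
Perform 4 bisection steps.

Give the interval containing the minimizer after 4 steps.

Finding critical point of f(x) = x^2 + 10x using bisection on f'(x) = 2x + 10.
f'(x) = 0 when x = -5.
Starting interval: [-9, 9]
Step 1: mid = 0, f'(mid) = 10, new interval = [-9, 0]
Step 2: mid = -9/2, f'(mid) = 1, new interval = [-9, -9/2]
Step 3: mid = -27/4, f'(mid) = -7/2, new interval = [-27/4, -9/2]
Step 4: mid = -45/8, f'(mid) = -5/4, new interval = [-45/8, -9/2]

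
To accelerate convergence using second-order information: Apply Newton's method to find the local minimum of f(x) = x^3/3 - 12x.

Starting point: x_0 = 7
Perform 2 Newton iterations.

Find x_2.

f(x) = x^3/3 - 12x
f'(x) = x^2 - 12, f''(x) = 2x
Newton update: x_{n+1} = x_n - (x_n^2 - 12)/(2*x_n)
Step 1: x_0 = 7, f'=37, f''=14, x_1 = 61/14
Step 2: x_1 = 61/14, f'=1369/196, f''=61/7, x_2 = 6073/1708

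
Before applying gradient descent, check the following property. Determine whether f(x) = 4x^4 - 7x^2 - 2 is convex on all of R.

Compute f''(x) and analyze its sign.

f(x) = 4x^4 - 7x^2 - 2
f'(x) = 16x^3 + -14x
f''(x) = 48x^2 + -14
f''(0) = -14 < 0, so not convex near x = 0
Therefore, f is not globally convex on R.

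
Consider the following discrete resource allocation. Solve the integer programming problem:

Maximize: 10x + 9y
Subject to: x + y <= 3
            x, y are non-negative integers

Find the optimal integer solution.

Objective: 10x + 9y, constraint: x + y <= 3
Coefficient of x is 10 >= coefficient of y is 9, so allocate the entire budget to x.
Optimal: x = 3, y = 0, value = 30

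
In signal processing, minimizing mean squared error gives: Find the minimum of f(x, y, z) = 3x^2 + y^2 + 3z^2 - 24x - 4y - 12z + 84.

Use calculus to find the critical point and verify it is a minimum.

f(x,y,z) = 3x^2 + y^2 + 3z^2 - 24x - 4y - 12z + 84
df/dx = 6x + (-24) = 0 => x = 4
df/dy = 2y + (-4) = 0 => y = 2
df/dz = 6z + (-12) = 0 => z = 2
f(4,2,2) = 3*(4)^2 + 1*(2)^2 + 3*(2)^2 + -24*(4) + -4*(2) + -12*(2) + 84 = 20
Hessian is diagonal with entries 6, 2, 6 > 0, confirmed minimum.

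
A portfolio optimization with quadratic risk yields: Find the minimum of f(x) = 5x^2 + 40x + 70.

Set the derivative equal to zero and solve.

f(x) = 5x^2 + 40x + 70
f'(x) = 10x + (40) = 0
x = -40/10 = -4
f(-4) = -10
Since f''(x) = 10 > 0, this is a minimum.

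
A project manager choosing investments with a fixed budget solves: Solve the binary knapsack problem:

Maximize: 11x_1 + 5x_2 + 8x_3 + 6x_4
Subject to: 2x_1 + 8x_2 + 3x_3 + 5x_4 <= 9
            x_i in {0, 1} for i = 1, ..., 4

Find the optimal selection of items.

Items: item 1 (v=11, w=2), item 2 (v=5, w=8), item 3 (v=8, w=3), item 4 (v=6, w=5)
Capacity: 9
Checking all 16 subsets (w = total weight, v = total value):
  {}: w = 0, v = 0
  {1}: w = 2, v = 11
  {2}: w = 8, v = 5
  {3}: w = 3, v = 8
  {4}: w = 5, v = 6
  {1, 2}: w = 10 > 9, infeasible
  {1, 3}: w = 5, v = 19
  {1, 4}: w = 7, v = 17
  {2, 3}: w = 11 > 9, infeasible
  {2, 4}: w = 13 > 9, infeasible
  {3, 4}: w = 8, v = 14
  {1, 2, 3}: w = 13 > 9, infeasible
  {1, 2, 4}: w = 15 > 9, infeasible
  {1, 3, 4}: w = 10 > 9, infeasible
  {2, 3, 4}: w = 16 > 9, infeasible
  {1, 2, 3, 4}: w = 18 > 9, infeasible
Best feasible subset: items [1, 3]
Total weight: 5 <= 9, total value: 19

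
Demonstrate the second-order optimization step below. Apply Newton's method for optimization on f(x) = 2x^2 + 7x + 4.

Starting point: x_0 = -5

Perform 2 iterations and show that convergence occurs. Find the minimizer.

f(x) = 2x^2 + 7x + 4, f'(x) = 4x + (7), f''(x) = 4
Step 1: f'(-5) = -13, x_1 = -5 - -13/4 = -7/4
Step 2: f'(-7/4) = 0, x_2 = -7/4 (converged)
Newton's method converges in 1 step for quadratics.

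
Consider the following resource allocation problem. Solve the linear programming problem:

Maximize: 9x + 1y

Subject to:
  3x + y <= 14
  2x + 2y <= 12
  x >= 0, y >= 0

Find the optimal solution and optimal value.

Feasible vertices: (0, 0), (0, 6), (4, 2), (14/3, 0)
Objective 9x + 1y at each:
  (0, 0): 0
  (0, 6): 6
  (4, 2): 38
  (14/3, 0): 42
Maximum is 42 at (14/3, 0).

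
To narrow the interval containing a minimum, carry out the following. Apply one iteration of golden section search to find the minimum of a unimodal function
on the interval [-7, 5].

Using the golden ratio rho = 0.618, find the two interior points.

Golden section search on [-7, 5].
Golden ratio rho = 0.618 (approx).
Interior points:
  x_1 = -7 + (1-0.618)*12 = -2.4160
  x_2 = -7 + 0.618*12 = 0.4160
Compare f(x_1) and f(x_2) to determine which subinterval to keep.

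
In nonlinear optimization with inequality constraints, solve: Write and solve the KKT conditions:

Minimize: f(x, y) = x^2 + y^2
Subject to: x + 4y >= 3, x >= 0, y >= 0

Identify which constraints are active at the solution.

KKT conditions for min x^2 + y^2 s.t. 1x + 4y >= 3, x >= 0, y >= 0:
Stationarity: 2x = mu*1 + mu_x, 2y = mu*4 + mu_y, with mu, mu_x, mu_y >= 0
Complementary slackness: mu*(x + 4y - 3) = 0, mu_x*x = 0, mu_y*y = 0
(0, 0) is infeasible (1*0 + 4*0 < 3), so if mu = 0 stationarity would force x = mu_x/2 >= 0, y = mu_y/2 >= 0 with mu_x*x = mu_y*y = 0, i.e. x = y = 0: contradiction. Hence mu > 0 and x + 4y = 3 is active.
Try x > 0, y > 0 (so mu_x = mu_y = 0): x = 1*mu/2, y = 4*mu/2
Substitute: 1*(1*mu/2) + 4*(4*mu/2) = 3
  mu*17/2 = 3 => mu = 6/17
x* = 3/17 > 0, y* = 12/17 > 0, consistent with mu_x = mu_y = 0.
f is convex and the constraints are linear, so this KKT point is the global minimum.
f* = 9/17
Active constraints: x + 4y >= 3 (holds with equality, mu = 6/17 > 0); x >= 0 and y >= 0 are inactive (mu_x = mu_y = 0).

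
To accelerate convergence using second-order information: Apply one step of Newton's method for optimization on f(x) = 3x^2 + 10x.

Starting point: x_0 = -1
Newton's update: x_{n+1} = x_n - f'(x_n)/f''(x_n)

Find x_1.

f(x) = 3x^2 + 10x
f'(x) = 6x + (10), f''(x) = 6
Newton step: x_1 = x_0 - f'(x_0)/f''(x_0)
f'(-1) = 4
x_1 = -1 - 4/6 = -5/3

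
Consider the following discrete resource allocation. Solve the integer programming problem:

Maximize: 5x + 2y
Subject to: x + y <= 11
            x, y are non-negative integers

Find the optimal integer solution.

Objective: 5x + 2y, constraint: x + y <= 11
Coefficient of x is 5 >= coefficient of y is 2, so allocate the entire budget to x.
Optimal: x = 11, y = 0, value = 55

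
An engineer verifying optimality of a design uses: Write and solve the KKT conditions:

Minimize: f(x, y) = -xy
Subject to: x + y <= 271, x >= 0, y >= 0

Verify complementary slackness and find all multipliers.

Problem: min -xy s.t. x + y <= 271 (multiplier lambda), x >= 0 (mu_x), y >= 0 (mu_y)
KKT stationarity: -y + lambda - mu_x = 0, -x + lambda - mu_y = 0, with lambda, mu_x, mu_y >= 0
Complementary slackness: lambda*(x + y - 271) = 0, mu_x*x = 0, mu_y*y = 0
If lambda = 0: y = -mu_x <= 0 and x = -mu_y <= 0 force x = y = 0 with f = 0; but x = y = 271/2 is feasible with f = -73441/4 < 0, so this is not the minimum. Hence lambda > 0 and x + y = 271.
Try x > 0, y > 0 (so mu_x = mu_y = 0): y = lambda, x = lambda => x = y = lambda
x + y = 271 => 2*lambda = 271 => lambda = 271/2
x* = y* = 271/2 > 0, consistent with mu_x = mu_y = 0.
(Any feasible point with x = 0 or y = 0 has f = 0 > -73441/4, so the minimum is not on those boundaries.)
min(-xy) = -73441/4 (i.e. max xy = 73441/4)
Multipliers: lambda = 271/2, mu_x = 0, mu_y = 0
Complementary slackness: lambda*(x + y - 271) = 271/2*(271/2 + 271/2 - 271) = 0, mu_x*x = 0*271/2 = 0, mu_y*y = 0*271/2 = 0. Satisfied.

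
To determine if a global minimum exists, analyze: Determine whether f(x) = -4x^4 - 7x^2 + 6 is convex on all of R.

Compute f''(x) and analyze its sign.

f(x) = -4x^4 - 7x^2 + 6
f'(x) = -16x^3 + -14x
f''(x) = -48x^2 + -14
f''(x) = -48x^2 + -14 <= -14 < 0 for all x
Therefore, f is concave on R.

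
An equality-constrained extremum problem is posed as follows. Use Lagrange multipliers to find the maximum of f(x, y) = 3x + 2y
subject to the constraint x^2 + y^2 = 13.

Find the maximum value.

Set up Lagrange conditions: grad f = lambda * grad g
  3 = 2*lambda*x
  2 = 2*lambda*y
From these: x/y = 3/2, so x = 3t, y = 2t for some t.
Substitute into constraint: (3t)^2 + (2t)^2 = 13
  t^2 * 13 = 13
  t = sqrt(13/13)
Maximum = 3*x + 2*y = (3^2 + 2^2)*t = 13 * sqrt(13/13) = 13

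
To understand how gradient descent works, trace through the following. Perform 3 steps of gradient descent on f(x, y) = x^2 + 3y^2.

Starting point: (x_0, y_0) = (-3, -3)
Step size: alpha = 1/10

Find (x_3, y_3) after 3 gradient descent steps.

f(x,y) = x^2 + 3y^2
grad_x = 2x + 0y, grad_y = 6y + 0x
Step 1: grad = (-6, -18), (-12/5, -6/5)
Step 2: grad = (-24/5, -36/5), (-48/25, -12/25)
Step 3: grad = (-96/25, -72/25), (-192/125, -24/125)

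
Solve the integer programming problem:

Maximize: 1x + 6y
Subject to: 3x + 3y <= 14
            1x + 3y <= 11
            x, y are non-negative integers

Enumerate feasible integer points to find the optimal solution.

Constraint 1: 3x + 3y <= 14
Constraint 2: 1x + 3y <= 11
Feasible x range (need y >= 0): 0 <= x <= min(14/3, 11/1) => x in {0, ..., 4}.
Enumerate feasible integer points row by row (the coefficient of y is 6 > 0, so for each x the largest feasible y gives the best value):
  x = 0: y <= min((14 - 3*0)/3, (11 - 1*0)/3) => y in {0, ..., 3}; best 1*0 + 6*3 = 18
  x = 1: y <= min((14 - 3*1)/3, (11 - 1*1)/3) => y in {0, ..., 3}; best 1*1 + 6*3 = 19
  x = 2: y <= min((14 - 3*2)/3, (11 - 1*2)/3) => y in {0, ..., 2}; best 1*2 + 6*2 = 14
  x = 3: y <= min((14 - 3*3)/3, (11 - 1*3)/3) => y in {0, ..., 1}; best 1*3 + 6*1 = 9
  x = 4: y <= min((14 - 3*4)/3, (11 - 1*4)/3) => y in {0}; best 1*4 + 6*0 = 4
The maximum 1x + 6y = 19 is achieved at x = 1, y = 3.
Check: 3*1 + 3*3 = 12 <= 14 and 1*1 + 3*3 = 10 <= 11.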